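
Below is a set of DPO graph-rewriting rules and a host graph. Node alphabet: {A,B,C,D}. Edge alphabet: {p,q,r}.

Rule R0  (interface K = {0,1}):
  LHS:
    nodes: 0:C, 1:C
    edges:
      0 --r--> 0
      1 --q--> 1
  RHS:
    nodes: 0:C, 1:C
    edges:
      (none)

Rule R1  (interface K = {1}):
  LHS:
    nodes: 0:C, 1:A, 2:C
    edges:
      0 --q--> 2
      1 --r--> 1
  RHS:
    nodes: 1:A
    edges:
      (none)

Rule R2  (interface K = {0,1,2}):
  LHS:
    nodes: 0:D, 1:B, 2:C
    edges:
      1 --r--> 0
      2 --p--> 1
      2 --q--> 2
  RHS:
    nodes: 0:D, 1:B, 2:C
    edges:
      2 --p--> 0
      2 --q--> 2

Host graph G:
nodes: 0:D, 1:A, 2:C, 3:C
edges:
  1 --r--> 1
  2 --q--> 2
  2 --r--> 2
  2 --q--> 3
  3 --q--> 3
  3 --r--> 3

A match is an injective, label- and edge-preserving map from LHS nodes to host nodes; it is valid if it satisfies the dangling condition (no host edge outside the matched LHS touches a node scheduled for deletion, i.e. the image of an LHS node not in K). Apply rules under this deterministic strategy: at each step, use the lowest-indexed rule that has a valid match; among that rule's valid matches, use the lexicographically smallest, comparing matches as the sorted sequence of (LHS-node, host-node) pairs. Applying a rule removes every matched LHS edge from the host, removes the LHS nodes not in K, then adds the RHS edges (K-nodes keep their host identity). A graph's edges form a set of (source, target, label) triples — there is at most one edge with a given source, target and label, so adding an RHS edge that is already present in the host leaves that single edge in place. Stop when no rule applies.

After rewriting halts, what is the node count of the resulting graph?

Answer: 2

Steps:
initial: |V|=4 |E|=6  E = 1-r->1 2-q->2 2-r->2 2-q->3 3-q->3 3-r->3
step 1: apply R0 at {0↦2, 1↦3}  → |V|=4 |E|=4  E = 1-r->1 2-q->2 2-q->3 3-r->3
step 2: apply R0 at {0↦3, 1↦2}  → |V|=4 |E|=2  E = 1-r->1 2-q->3
step 3: apply R1 at {0↦2, 1↦1, 2↦3}  → |V|=2 |E|=0  E = ∅
final graph: no rule applies after step 3
NF nodes: {0:D, 1:A}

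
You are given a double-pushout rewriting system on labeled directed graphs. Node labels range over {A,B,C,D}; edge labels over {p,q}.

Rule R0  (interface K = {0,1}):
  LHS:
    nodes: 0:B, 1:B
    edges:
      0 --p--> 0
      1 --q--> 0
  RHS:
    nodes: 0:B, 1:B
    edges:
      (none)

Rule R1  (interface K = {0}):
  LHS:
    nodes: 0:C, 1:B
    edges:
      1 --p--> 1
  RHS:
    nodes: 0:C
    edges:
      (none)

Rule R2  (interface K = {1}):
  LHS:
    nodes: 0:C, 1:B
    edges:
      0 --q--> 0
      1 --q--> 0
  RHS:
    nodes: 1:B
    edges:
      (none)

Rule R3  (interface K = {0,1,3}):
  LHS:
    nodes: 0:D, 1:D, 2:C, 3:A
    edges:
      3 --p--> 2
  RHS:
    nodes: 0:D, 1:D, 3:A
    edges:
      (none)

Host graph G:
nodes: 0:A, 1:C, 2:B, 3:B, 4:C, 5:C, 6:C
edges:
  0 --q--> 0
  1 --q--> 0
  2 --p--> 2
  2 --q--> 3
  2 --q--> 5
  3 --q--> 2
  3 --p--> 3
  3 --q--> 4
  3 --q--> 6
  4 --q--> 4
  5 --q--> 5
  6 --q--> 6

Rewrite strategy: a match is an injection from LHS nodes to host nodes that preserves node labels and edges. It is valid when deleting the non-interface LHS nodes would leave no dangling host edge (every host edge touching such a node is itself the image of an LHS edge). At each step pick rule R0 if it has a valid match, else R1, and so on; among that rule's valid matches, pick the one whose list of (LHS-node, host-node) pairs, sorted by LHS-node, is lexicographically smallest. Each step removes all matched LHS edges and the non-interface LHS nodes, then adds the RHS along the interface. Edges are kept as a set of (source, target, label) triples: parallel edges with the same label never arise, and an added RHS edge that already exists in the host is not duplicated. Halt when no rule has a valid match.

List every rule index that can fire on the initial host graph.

Answer: [R0,R2]

Derivation:
R0: 2 valid matches — {0↦2, 1↦3}, {0↦3, 1↦2}
R1: no valid match — 8 raw matches, all fail dangling condition
R2: 3 valid matches — {0↦4, 1↦3}, {0↦5, 1↦2}, {0↦6, 1↦3}
R3: no valid match — LHS pattern not found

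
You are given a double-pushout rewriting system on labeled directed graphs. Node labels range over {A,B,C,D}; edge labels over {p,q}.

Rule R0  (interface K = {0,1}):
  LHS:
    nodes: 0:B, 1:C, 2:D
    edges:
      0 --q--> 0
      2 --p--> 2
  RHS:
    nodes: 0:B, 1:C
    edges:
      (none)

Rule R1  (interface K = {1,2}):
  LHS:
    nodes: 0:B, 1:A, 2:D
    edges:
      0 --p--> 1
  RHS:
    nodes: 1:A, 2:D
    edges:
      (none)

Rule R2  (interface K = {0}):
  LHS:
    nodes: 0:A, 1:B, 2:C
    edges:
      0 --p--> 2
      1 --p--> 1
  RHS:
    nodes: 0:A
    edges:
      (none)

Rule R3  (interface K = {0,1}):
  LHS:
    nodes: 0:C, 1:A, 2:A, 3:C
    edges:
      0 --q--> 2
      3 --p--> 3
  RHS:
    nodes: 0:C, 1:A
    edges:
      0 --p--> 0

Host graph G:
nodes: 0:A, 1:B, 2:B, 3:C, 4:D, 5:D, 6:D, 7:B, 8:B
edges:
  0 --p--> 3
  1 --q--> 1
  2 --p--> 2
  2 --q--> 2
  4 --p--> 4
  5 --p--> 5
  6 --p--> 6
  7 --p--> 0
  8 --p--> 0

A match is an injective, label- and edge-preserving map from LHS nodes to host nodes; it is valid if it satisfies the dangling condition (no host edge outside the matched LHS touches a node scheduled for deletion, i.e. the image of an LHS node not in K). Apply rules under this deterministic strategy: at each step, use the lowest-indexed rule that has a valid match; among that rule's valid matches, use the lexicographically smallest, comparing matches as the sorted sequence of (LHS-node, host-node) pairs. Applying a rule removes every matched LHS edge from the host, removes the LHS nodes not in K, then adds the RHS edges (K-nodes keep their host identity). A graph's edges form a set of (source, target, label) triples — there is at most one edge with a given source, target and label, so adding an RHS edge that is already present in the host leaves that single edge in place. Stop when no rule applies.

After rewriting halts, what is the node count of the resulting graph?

initial: |V|=9 |E|=9  E = 0-p->3 1-q->1 2-p->2 2-q->2 4-p->4 5-p->5 6-p->6 7-p->0 8-p->0
step 1: apply R0 at {0↦1, 1↦3, 2↦4}  → |V|=8 |E|=7  E = 0-p->3 2-p->2 2-q->2 5-p->5 6-p->6 7-p->0 8-p->0
step 2: apply R0 at {0↦2, 1↦3, 2↦5}  → |V|=7 |E|=5  E = 0-p->3 2-p->2 6-p->6 7-p->0 8-p->0
step 3: apply R1 at {0↦7, 1↦0, 2↦6}  → |V|=6 |E|=4  E = 0-p->3 2-p->2 6-p->6 8-p->0
step 4: apply R1 at {0↦8, 1↦0, 2↦6}  → |V|=5 |E|=3  E = 0-p->3 2-p->2 6-p->6
step 5: apply R2 at {0↦0, 1↦2, 2↦3}  → |V|=3 |E|=1  E = 6-p->6
normal form: no rule applies after step 5
NF nodes: {0:A, 1:B, 6:D}

Answer: 3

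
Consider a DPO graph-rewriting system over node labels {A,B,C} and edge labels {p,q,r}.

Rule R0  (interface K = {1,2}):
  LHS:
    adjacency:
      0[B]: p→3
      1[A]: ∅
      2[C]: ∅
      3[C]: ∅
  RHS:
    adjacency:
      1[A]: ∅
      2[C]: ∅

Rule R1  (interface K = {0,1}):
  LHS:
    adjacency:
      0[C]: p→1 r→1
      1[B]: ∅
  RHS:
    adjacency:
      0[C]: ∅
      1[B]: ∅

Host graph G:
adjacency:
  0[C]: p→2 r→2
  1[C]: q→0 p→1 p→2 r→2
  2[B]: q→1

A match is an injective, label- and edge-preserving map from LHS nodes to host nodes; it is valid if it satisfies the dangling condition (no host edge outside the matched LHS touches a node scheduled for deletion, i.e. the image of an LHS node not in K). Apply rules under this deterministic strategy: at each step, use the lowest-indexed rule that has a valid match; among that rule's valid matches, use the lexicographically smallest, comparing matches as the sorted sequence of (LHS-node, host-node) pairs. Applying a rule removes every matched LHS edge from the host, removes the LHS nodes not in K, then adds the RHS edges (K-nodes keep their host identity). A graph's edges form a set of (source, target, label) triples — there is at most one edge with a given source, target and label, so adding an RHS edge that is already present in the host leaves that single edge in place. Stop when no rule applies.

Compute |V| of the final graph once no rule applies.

Answer: 3

Rewrite trace:
start.  V:3 E:7  edges: 0-p->2 0-r->2 1-q->0 1-p->1 1-p->2 1-r->2 2-q->1
1. fire R1 via {0↦0, 1↦2}  →  V:3 E:5  edges: 1-q->0 1-p->1 1-p->2 1-r->2 2-q->1
2. fire R1 via {0↦1, 1↦2}  →  V:3 E:3  edges: 1-q->0 1-p->1 2-q->1
normal form: no rule applies after step 2
NF nodes: {0:C, 1:C, 2:B}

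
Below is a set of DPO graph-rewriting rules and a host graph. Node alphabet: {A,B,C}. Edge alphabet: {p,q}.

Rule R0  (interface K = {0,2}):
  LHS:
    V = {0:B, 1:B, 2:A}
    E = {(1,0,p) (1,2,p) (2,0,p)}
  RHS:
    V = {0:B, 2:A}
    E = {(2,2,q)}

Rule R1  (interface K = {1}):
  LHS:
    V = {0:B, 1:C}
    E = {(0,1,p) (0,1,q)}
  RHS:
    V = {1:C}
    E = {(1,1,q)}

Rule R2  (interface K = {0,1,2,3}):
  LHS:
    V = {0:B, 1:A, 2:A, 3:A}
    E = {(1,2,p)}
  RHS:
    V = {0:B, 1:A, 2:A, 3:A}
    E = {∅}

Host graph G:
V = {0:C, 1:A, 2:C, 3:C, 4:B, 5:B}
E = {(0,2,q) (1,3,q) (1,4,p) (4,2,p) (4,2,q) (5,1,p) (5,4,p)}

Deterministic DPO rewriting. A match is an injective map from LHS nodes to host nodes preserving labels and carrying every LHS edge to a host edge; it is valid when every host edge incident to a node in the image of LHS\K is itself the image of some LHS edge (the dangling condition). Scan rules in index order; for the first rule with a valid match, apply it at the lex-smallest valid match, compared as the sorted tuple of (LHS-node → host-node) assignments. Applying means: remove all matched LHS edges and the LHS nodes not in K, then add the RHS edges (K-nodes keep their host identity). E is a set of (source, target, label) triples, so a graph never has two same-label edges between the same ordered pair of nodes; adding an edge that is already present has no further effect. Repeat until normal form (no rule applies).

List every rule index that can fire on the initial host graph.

Answer: [R0]

Steps:
R0: 1 valid match — {0↦4, 1↦5, 2↦1}
R1: no valid match — 1 raw match, all fail dangling condition
R2: no valid match — LHS pattern not found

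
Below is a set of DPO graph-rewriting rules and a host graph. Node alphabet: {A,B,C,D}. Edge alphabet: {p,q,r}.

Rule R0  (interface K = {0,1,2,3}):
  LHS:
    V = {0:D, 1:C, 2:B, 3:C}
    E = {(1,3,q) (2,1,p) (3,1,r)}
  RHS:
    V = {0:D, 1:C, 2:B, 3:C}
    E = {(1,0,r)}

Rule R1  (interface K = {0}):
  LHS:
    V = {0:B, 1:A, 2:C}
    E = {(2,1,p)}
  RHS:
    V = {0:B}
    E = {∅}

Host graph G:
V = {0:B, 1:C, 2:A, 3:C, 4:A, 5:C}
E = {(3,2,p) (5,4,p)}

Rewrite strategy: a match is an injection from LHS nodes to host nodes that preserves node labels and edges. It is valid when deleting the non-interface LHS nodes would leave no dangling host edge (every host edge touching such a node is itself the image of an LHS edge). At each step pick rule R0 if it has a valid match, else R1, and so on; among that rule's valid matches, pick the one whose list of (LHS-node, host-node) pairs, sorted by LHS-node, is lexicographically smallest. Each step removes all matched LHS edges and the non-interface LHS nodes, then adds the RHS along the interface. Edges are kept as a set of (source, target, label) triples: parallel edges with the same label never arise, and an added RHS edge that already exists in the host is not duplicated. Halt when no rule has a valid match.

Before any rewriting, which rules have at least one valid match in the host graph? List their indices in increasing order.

R0: no valid match — LHS pattern not found
R1: 2 valid matches — {0↦0, 1↦2, 2↦3}, {0↦0, 1↦4, 2↦5}

Answer: [R1]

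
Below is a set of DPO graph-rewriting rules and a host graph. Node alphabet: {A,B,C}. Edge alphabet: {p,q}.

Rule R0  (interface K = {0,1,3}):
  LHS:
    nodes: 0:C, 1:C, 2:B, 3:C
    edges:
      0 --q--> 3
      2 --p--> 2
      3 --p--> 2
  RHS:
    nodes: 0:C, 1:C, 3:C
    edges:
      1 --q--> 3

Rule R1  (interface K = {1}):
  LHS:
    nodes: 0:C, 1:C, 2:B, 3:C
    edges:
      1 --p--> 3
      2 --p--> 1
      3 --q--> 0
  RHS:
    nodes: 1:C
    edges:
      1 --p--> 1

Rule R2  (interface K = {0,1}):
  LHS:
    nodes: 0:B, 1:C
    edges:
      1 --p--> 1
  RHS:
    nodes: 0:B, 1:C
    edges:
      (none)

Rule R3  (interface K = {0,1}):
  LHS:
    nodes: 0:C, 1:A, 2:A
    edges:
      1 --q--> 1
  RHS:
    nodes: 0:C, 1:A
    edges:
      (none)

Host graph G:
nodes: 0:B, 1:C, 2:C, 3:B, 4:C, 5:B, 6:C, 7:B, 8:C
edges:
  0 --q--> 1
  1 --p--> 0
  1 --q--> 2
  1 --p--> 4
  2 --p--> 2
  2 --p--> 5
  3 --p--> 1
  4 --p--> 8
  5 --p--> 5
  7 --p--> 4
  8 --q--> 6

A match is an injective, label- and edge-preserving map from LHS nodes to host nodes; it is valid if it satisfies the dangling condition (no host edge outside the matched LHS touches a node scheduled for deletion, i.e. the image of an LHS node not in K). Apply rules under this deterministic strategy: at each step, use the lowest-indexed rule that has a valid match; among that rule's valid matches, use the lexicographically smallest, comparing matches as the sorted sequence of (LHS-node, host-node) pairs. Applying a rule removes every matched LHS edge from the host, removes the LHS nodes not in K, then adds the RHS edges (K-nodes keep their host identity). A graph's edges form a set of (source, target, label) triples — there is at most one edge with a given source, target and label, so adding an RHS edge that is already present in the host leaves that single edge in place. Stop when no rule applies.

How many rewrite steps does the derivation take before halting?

Answer: 6

Derivation:
[0] host  ⇒  9 nodes, 11 edges  {0-q->1 1-p->0 1-q->2 1-p->4 2-p->2 2-p->5 3-p->1 4-p->8 5-p->5 7-p->4 8-q->6}
[1] R0 @ {0↦1, 1↦4, 2↦5, 3↦2}  ⇒  8 nodes, 9 edges  {0-q->1 1-p->0 1-p->4 2-p->2 3-p->1 4-q->2 4-p->8 7-p->4 8-q->6}
[2] R1 @ {0↦6, 1↦4, 2↦7, 3↦8}  ⇒  5 nodes, 7 edges  {0-q->1 1-p->0 1-p->4 2-p->2 3-p->1 4-q->2 4-p->4}
[3] R2 @ {0↦0, 1↦2}  ⇒  5 nodes, 6 edges  {0-q->1 1-p->0 1-p->4 3-p->1 4-q->2 4-p->4}
[4] R2 @ {0↦0, 1↦4}  ⇒  5 nodes, 5 edges  {0-q->1 1-p->0 1-p->4 3-p->1 4-q->2}
[5] R1 @ {0↦2, 1↦1, 2↦3, 3↦4}  ⇒  2 nodes, 3 edges  {0-q->1 1-p->0 1-p->1}
[6] R2 @ {0↦0, 1↦1}  ⇒  2 nodes, 2 edges  {0-q->1 1-p->0}
normal form: no rule applies after step 6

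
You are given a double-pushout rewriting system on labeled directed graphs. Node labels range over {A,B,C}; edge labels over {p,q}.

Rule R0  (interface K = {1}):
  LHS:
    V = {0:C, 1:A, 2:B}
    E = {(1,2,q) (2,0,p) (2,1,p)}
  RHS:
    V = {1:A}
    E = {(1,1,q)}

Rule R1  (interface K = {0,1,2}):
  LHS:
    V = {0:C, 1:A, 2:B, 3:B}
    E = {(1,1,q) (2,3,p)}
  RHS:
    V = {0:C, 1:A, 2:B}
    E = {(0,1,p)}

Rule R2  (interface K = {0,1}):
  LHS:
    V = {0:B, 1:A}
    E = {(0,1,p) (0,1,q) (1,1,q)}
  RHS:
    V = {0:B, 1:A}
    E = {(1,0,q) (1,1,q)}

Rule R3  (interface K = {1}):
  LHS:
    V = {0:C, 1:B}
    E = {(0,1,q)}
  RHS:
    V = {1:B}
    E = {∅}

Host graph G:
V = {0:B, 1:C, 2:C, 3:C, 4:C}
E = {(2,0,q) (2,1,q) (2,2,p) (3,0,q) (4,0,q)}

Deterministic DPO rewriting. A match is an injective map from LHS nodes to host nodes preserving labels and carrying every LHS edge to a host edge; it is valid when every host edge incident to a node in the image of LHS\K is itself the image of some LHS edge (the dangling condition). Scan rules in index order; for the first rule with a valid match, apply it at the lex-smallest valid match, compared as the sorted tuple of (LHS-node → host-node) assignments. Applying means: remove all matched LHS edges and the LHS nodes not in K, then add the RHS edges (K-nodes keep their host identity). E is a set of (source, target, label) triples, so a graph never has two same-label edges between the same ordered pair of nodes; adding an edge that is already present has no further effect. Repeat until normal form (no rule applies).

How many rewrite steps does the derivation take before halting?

Answer: 2

Rewrite trace:
[0] host  ⇒  5 nodes, 5 edges  {2-q->0 2-q->1 2-p->2 3-q->0 4-q->0}
[1] R3 @ {0↦3, 1↦0}  ⇒  4 nodes, 4 edges  {2-q->0 2-q->1 2-p->2 4-q->0}
[2] R3 @ {0↦4, 1↦0}  ⇒  3 nodes, 3 edges  {2-q->0 2-q->1 2-p->2}
final graph: no rule applies after step 2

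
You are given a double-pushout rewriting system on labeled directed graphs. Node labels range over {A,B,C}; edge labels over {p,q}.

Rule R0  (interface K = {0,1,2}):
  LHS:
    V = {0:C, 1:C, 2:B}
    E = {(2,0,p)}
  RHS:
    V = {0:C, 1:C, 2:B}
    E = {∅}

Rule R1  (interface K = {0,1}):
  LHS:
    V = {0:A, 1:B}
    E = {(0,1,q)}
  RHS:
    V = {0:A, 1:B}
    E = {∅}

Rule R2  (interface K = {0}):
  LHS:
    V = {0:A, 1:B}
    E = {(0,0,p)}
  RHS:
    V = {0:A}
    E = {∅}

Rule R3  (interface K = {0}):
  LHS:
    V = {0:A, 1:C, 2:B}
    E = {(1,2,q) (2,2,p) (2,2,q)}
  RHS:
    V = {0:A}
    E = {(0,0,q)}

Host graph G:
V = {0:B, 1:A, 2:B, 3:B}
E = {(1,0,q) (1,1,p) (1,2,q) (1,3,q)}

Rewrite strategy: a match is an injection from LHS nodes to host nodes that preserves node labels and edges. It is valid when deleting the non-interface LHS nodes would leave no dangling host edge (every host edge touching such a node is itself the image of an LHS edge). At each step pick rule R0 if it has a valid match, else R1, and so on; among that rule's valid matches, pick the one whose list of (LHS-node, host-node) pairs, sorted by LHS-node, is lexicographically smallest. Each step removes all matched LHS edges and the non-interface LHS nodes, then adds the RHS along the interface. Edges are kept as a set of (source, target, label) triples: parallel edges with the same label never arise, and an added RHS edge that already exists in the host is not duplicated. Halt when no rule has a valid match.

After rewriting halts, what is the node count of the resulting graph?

Answer: 3

Derivation:
initial: |V|=4 |E|=4  E = 1-q->0 1-p->1 1-q->2 1-q->3
step 1: apply R1 at {0↦1, 1↦0}  → |V|=4 |E|=3  E = 1-p->1 1-q->2 1-q->3
step 2: apply R1 at {0↦1, 1↦2}  → |V|=4 |E|=2  E = 1-p->1 1-q->3
step 3: apply R1 at {0↦1, 1↦3}  → |V|=4 |E|=1  E = 1-p->1
step 4: apply R2 at {0↦1, 1↦0}  → |V|=3 |E|=0  E = ∅
normal form: no rule applies after step 4
NF nodes: {1:A, 2:B, 3:B}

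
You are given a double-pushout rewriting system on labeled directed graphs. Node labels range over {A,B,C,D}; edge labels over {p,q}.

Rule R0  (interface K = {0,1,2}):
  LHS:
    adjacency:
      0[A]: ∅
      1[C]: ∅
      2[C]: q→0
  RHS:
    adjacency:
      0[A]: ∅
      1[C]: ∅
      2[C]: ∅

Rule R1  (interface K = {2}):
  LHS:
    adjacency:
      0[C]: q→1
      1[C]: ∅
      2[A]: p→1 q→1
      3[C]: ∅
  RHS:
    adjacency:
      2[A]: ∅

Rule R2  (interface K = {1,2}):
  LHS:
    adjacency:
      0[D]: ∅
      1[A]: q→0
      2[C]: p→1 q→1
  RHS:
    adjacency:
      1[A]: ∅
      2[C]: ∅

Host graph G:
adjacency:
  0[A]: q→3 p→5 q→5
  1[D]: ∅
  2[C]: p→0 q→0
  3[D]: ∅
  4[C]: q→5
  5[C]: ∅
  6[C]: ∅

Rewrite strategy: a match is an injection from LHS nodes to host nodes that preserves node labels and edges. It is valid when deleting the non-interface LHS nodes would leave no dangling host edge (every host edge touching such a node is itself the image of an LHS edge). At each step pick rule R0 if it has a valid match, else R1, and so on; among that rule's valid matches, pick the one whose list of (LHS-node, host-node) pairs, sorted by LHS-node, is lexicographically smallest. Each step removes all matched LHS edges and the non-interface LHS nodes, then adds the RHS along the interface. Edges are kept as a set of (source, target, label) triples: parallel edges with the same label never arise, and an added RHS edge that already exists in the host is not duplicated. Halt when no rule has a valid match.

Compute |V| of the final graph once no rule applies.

Answer: 4

Rewrite trace:
initial: |V|=7 |E|=6  E = 0-q->3 0-p->5 0-q->5 2-p->0 2-q->0 4-q->5
step 1: apply R0 at {0↦0, 1↦4, 2↦2}  → |V|=7 |E|=5  E = 0-q->3 0-p->5 0-q->5 2-p->0 4-q->5
step 2: apply R1 at {0↦4, 1↦5, 2↦0, 3↦6}  → |V|=4 |E|=2  E = 0-q->3 2-p->0
halt: no rule applies after step 2
NF nodes: {0:A, 1:D, 2:C, 3:D}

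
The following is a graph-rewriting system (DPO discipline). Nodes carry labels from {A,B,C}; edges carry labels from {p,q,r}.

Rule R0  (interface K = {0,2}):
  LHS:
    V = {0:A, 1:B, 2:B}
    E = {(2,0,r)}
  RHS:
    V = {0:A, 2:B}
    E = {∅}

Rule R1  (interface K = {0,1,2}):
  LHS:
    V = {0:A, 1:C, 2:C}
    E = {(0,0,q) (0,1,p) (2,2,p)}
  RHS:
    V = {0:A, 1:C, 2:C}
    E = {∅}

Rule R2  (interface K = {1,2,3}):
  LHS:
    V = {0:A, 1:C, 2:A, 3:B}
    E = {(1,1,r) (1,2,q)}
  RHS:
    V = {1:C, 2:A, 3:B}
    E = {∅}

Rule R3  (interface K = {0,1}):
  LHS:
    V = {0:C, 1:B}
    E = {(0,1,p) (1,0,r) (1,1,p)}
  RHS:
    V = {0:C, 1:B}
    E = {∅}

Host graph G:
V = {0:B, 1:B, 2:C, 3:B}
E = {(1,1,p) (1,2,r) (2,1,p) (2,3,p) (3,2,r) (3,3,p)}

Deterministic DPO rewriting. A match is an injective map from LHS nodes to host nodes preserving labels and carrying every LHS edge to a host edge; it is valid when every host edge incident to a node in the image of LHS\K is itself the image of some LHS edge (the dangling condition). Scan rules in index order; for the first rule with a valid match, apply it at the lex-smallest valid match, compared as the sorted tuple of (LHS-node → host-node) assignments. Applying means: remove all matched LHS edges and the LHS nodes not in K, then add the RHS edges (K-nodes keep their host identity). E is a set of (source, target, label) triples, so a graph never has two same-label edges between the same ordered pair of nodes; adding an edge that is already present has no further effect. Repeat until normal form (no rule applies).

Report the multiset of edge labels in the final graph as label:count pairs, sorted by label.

Answer: (no edges)

Rewrite trace:
initial: |V|=4 |E|=6  E = 1-p->1 1-r->2 2-p->1 2-p->3 3-r->2 3-p->3
step 1: apply R3 at {0↦2, 1↦1}  → |V|=4 |E|=3  E = 2-p->3 3-r->2 3-p->3
step 2: apply R3 at {0↦2, 1↦3}  → |V|=4 |E|=0  E = ∅
normal form: no rule applies after step 2
NF edges: []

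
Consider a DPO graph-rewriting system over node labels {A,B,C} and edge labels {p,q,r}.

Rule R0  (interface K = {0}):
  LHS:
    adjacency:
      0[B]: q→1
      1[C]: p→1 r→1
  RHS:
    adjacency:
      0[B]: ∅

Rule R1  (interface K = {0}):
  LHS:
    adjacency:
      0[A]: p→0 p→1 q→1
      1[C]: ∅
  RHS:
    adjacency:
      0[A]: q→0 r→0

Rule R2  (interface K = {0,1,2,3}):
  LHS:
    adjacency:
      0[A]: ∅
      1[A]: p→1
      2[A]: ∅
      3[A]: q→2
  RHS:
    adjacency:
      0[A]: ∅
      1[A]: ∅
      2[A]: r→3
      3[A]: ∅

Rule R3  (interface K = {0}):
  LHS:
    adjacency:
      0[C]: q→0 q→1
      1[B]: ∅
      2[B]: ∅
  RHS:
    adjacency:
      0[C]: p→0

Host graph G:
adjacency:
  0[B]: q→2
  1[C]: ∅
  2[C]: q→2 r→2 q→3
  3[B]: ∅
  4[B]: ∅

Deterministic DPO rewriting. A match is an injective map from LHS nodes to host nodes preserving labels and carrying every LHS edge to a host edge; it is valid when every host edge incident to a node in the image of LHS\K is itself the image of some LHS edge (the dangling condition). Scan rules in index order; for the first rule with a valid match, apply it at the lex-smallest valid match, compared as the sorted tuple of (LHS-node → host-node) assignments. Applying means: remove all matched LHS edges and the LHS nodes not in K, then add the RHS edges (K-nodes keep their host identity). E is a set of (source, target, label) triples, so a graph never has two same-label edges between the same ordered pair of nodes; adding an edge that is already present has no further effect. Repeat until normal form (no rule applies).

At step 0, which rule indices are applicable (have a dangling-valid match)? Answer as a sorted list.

Answer: [R3]

Steps:
R0: no valid match — LHS pattern not found
R1: no valid match — LHS pattern not found
R2: no valid match — LHS pattern not found
R3: 1 valid match — {0↦2, 1↦3, 2↦4}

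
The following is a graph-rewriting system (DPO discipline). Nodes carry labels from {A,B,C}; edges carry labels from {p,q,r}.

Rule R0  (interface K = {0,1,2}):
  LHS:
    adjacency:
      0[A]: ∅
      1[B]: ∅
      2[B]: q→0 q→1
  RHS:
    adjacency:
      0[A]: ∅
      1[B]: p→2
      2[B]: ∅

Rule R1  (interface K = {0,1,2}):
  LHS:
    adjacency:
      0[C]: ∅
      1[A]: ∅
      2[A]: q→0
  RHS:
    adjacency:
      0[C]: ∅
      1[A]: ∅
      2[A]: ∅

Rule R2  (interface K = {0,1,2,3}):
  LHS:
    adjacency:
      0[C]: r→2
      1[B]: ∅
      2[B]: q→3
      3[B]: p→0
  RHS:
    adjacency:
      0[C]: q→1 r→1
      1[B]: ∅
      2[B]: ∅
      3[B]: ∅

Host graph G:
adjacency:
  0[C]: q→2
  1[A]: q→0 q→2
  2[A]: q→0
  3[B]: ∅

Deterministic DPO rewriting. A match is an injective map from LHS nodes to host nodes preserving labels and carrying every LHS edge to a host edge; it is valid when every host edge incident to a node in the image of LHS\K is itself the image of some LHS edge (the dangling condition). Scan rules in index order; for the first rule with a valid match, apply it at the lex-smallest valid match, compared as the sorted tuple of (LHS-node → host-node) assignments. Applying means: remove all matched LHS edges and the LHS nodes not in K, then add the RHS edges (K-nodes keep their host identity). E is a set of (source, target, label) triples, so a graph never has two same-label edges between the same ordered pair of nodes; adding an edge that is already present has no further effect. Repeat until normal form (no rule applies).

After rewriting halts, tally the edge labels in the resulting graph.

Answer: q:2

Derivation:
initial: |V|=4 |E|=4  E = 0-q->2 1-q->0 1-q->2 2-q->0
step 1: apply R1 at {0↦0, 1↦1, 2↦2}  → |V|=4 |E|=3  E = 0-q->2 1-q->0 1-q->2
step 2: apply R1 at {0↦0, 1↦2, 2↦1}  → |V|=4 |E|=2  E = 0-q->2 1-q->2
halt: no rule applies after step 2
NF edges: [(0, 2, 'q'), (1, 2, 'q')]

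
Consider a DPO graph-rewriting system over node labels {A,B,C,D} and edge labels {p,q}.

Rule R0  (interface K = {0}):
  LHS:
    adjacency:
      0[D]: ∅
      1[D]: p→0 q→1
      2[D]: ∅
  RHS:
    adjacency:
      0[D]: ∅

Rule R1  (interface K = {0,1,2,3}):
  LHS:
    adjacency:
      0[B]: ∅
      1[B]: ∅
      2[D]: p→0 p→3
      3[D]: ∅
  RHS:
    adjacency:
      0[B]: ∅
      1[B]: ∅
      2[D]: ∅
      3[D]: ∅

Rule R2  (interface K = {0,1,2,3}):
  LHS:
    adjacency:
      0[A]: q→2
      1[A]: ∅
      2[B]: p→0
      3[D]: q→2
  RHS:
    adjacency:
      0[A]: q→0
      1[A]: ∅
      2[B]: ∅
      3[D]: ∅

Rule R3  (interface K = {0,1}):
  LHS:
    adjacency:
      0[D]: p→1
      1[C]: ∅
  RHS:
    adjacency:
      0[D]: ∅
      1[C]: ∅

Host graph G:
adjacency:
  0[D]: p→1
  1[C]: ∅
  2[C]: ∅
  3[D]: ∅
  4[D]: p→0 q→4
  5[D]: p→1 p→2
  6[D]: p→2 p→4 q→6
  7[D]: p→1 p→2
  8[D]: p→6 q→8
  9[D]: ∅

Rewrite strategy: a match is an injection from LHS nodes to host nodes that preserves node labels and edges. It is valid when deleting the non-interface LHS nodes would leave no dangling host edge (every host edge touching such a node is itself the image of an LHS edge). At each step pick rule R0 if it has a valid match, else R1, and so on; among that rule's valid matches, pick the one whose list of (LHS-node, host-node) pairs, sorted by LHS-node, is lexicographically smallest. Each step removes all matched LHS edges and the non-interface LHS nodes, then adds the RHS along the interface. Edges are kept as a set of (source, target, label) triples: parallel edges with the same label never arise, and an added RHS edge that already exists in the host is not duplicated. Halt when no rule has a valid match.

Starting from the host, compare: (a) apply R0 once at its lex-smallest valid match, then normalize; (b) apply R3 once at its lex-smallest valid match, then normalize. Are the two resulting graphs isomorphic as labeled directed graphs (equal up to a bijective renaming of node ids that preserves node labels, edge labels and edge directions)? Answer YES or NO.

branch R0-first: apply at {0↦6, 1↦8, 2↦3} → |E|=10, then 8 more step(s) → NF |V|=4 |E|=0 V={0:D, 1:C, 2:C, 7:D} E=∅
branch R3-first: apply at {0↦0, 1↦1} → |E|=11, then 8 more step(s) → NF |V|=4 |E|=0 V={0:D, 1:C, 2:C, 7:D} E=∅
graphs isomorphic (equal up to label-preserving node renaming)

Answer: YES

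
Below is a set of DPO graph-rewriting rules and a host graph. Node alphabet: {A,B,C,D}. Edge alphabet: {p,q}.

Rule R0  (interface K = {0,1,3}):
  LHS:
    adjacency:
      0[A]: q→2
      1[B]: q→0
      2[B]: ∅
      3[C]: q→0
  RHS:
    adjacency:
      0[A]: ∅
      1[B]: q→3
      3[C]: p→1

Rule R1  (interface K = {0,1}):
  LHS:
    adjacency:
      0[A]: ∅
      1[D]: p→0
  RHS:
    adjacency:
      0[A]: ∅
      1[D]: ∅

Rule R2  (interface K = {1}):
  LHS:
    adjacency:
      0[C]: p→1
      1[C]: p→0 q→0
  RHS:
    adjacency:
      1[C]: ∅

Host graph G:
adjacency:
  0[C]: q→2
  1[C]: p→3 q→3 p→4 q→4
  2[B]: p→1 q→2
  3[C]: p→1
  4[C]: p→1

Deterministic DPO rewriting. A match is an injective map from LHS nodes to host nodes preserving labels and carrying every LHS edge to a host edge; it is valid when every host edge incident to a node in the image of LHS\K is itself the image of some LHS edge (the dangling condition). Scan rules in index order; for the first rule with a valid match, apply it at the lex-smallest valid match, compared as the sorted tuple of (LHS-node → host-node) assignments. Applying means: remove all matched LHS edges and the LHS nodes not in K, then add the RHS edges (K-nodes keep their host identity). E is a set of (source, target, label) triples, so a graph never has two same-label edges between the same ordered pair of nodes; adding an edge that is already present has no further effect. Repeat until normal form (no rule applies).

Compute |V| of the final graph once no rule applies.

[0] host  ⇒  5 nodes, 9 edges  {0-q->2 1-p->3 1-q->3 1-p->4 1-q->4 2-p->1 2-q->2 3-p->1 4-p->1}
[1] R2 @ {0↦3, 1↦1}  ⇒  4 nodes, 6 edges  {0-q->2 1-p->4 1-q->4 2-p->1 2-q->2 4-p->1}
[2] R2 @ {0↦4, 1↦1}  ⇒  3 nodes, 3 edges  {0-q->2 2-p->1 2-q->2}
normal form: no rule applies after step 2
NF nodes: {0:C, 1:C, 2:B}

Answer: 3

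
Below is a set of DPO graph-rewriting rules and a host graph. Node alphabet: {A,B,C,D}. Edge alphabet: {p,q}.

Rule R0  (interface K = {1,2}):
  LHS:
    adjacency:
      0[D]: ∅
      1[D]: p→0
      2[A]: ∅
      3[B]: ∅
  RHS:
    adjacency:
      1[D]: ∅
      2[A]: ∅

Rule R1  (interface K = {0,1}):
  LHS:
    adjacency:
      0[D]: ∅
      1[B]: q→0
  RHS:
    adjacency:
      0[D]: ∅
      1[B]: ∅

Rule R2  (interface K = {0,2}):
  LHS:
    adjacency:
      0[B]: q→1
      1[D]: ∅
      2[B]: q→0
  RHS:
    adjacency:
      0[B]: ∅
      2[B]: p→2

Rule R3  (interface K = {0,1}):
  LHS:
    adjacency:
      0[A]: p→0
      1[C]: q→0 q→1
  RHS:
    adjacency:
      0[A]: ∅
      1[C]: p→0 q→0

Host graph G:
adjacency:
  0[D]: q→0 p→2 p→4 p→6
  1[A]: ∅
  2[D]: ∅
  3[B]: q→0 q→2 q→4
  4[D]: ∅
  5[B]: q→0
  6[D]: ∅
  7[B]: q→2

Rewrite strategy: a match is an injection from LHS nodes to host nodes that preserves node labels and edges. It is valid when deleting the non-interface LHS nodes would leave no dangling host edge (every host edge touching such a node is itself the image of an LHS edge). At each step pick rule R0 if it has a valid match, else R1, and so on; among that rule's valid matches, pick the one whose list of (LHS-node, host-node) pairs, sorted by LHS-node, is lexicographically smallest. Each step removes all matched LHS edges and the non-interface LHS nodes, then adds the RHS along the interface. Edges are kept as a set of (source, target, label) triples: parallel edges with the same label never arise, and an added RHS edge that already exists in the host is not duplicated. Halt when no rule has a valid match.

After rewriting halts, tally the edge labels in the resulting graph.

Answer: q:1

Steps:
[0] host  ⇒  8 nodes, 9 edges  {0-q->0 0-p->2 0-p->4 0-p->6 3-q->0 3-q->2 3-q->4 5-q->0 7-q->2}
[1] R1 @ {0↦0, 1↦3}  ⇒  8 nodes, 8 edges  {0-q->0 0-p->2 0-p->4 0-p->6 3-q->2 3-q->4 5-q->0 7-q->2}
[2] R1 @ {0↦0, 1↦5}  ⇒  8 nodes, 7 edges  {0-q->0 0-p->2 0-p->4 0-p->6 3-q->2 3-q->4 7-q->2}
[3] R0 @ {0↦6, 1↦0, 2↦1, 3↦5}  ⇒  6 nodes, 6 edges  {0-q->0 0-p->2 0-p->4 3-q->2 3-q->4 7-q->2}
[4] R1 @ {0↦2, 1↦3}  ⇒  6 nodes, 5 edges  {0-q->0 0-p->2 0-p->4 3-q->4 7-q->2}
[5] R1 @ {0↦2, 1↦7}  ⇒  6 nodes, 4 edges  {0-q->0 0-p->2 0-p->4 3-q->4}
[6] R0 @ {0↦2, 1↦0, 2↦1, 3↦7}  ⇒  4 nodes, 3 edges  {0-q->0 0-p->4 3-q->4}
[7] R1 @ {0↦4, 1↦3}  ⇒  4 nodes, 2 edges  {0-q->0 0-p->4}
[8] R0 @ {0↦4, 1↦0, 2↦1, 3↦3}  ⇒  2 nodes, 1 edges  {0-q->0}
normal form: no rule applies after step 8
NF edges: [(0, 0, 'q')]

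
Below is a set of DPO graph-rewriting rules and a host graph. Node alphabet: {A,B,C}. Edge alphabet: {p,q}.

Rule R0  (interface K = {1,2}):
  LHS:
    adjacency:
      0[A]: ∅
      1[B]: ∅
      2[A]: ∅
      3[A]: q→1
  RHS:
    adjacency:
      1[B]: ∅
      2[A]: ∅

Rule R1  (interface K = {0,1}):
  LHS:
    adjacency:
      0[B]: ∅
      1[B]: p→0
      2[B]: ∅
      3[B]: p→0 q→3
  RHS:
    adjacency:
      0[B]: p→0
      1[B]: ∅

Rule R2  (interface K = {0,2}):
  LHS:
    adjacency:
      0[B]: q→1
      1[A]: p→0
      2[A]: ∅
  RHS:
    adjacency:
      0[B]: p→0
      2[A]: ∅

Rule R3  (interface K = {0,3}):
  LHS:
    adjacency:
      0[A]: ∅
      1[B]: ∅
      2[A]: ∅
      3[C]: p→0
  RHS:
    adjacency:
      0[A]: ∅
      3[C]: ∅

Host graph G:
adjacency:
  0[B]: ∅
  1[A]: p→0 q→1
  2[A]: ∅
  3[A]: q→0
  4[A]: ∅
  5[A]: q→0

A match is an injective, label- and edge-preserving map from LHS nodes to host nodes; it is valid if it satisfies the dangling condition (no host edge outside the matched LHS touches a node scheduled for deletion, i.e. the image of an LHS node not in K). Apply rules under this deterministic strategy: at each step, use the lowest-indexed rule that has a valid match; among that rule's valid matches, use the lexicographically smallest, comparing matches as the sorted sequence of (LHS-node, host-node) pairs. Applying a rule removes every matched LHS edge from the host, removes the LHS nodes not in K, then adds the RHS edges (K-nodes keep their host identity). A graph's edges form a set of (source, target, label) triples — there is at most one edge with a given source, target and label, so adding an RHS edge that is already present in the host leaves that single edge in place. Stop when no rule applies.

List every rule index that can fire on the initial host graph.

R0: 12 valid matches — {0↦2, 1↦0, 2↦1, 3↦3}, {0↦2, 1↦0, 2↦1, 3↦5}, {0↦2, 1↦0, 2↦3, 3↦5} (+9 more)
R1: no valid match — LHS pattern not found
R2: no valid match — LHS pattern not found
R3: no valid match — LHS pattern not found

Answer: [R0]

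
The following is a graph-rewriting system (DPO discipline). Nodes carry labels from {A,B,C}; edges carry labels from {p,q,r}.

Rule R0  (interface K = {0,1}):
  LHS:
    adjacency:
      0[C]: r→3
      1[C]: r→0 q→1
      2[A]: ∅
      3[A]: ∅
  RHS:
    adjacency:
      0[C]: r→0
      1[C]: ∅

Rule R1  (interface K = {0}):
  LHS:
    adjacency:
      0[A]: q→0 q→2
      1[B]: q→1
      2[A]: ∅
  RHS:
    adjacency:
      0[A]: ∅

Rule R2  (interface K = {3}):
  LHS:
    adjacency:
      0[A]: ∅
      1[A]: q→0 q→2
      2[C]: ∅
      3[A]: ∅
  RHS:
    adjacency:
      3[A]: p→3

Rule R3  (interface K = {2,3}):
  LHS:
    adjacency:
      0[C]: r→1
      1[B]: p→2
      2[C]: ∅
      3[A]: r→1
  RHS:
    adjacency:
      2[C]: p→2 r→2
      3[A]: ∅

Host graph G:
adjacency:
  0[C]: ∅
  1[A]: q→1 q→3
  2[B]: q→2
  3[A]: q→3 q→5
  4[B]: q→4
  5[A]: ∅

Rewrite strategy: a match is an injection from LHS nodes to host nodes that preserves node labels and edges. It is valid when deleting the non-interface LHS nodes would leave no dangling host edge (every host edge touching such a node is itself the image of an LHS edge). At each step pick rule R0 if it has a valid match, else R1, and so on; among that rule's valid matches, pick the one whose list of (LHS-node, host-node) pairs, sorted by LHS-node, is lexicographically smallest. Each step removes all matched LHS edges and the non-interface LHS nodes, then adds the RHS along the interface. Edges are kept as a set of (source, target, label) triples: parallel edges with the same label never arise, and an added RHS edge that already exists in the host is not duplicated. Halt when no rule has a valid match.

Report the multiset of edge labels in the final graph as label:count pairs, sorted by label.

[0] host  ⇒  6 nodes, 6 edges  {1-q->1 1-q->3 2-q->2 3-q->3 3-q->5 4-q->4}
[1] R1 @ {0↦3, 1↦2, 2↦5}  ⇒  4 nodes, 3 edges  {1-q->1 1-q->3 4-q->4}
[2] R1 @ {0↦1, 1↦4, 2↦3}  ⇒  2 nodes, 0 edges  {∅}
normal form: no rule applies after step 2
NF edges: []

Answer: (no edges)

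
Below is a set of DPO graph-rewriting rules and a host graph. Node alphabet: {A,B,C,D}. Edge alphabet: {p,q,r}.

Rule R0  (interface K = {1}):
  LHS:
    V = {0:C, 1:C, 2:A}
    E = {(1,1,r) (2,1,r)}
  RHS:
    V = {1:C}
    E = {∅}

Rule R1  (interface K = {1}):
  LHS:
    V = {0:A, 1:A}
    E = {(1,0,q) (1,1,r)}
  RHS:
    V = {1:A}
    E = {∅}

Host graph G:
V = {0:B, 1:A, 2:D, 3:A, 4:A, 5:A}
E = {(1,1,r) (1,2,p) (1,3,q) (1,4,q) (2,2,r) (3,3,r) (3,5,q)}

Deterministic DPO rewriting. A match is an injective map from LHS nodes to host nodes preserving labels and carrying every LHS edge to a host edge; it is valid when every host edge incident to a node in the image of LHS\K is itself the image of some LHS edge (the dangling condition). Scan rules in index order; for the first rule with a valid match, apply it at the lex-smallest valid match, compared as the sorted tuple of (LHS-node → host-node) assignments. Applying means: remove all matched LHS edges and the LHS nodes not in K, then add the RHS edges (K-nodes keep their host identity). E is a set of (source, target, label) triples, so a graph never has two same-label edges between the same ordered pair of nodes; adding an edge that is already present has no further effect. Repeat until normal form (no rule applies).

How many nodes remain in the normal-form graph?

Answer: 4

Rewrite trace:
[0] host  ⇒  6 nodes, 7 edges  {1-r->1 1-p->2 1-q->3 1-q->4 2-r->2 3-r->3 3-q->5}
[1] R1 @ {0↦4, 1↦1}  ⇒  5 nodes, 5 edges  {1-p->2 1-q->3 2-r->2 3-r->3 3-q->5}
[2] R1 @ {0↦5, 1↦3}  ⇒  4 nodes, 3 edges  {1-p->2 1-q->3 2-r->2}
halt: no rule applies after step 2
NF nodes: {0:B, 1:A, 2:D, 3:A}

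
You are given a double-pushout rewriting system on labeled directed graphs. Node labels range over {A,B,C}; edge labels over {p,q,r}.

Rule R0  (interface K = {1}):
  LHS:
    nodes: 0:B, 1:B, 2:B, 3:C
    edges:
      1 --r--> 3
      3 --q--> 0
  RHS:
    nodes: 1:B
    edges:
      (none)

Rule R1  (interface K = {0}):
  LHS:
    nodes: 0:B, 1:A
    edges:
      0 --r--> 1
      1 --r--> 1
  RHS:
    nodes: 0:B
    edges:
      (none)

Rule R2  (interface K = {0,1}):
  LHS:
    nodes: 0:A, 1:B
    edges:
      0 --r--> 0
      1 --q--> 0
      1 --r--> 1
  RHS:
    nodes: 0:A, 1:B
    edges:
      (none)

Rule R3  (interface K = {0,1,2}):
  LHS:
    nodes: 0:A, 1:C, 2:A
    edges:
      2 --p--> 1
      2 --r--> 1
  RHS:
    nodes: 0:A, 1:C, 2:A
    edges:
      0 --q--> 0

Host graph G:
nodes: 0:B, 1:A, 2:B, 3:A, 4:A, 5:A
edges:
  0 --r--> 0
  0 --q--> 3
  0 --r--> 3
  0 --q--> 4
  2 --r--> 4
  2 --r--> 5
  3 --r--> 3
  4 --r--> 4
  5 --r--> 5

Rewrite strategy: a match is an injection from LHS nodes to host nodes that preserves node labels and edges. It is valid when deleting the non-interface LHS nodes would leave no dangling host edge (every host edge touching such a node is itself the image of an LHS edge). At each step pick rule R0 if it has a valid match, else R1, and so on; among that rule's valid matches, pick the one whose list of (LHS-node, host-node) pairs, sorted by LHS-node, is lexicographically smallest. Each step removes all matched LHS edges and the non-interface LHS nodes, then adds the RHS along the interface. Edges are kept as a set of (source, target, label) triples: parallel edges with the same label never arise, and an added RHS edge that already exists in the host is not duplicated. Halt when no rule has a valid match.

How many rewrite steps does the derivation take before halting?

[0] host  ⇒  6 nodes, 9 edges  {0-r->0 0-q->3 0-r->3 0-q->4 2-r->4 2-r->5 3-r->3 4-r->4 5-r->5}
[1] R1 @ {0↦2, 1↦5}  ⇒  5 nodes, 7 edges  {0-r->0 0-q->3 0-r->3 0-q->4 2-r->4 3-r->3 4-r->4}
[2] R2 @ {0↦3, 1↦0}  ⇒  5 nodes, 4 edges  {0-r->3 0-q->4 2-r->4 4-r->4}
halt: no rule applies after step 2

Answer: 2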